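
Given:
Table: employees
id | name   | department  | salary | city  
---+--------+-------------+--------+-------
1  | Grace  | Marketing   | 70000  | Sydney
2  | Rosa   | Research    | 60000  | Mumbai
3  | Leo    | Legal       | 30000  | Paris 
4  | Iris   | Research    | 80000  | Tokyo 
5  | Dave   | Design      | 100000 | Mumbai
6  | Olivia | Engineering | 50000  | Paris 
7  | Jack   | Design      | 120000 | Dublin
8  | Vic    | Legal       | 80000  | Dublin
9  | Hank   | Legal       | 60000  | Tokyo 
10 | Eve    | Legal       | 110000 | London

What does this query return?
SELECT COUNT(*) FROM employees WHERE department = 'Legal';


Counting rows where department = 'Legal'
  Leo -> MATCH
  Vic -> MATCH
  Hank -> MATCH
  Eve -> MATCH


4


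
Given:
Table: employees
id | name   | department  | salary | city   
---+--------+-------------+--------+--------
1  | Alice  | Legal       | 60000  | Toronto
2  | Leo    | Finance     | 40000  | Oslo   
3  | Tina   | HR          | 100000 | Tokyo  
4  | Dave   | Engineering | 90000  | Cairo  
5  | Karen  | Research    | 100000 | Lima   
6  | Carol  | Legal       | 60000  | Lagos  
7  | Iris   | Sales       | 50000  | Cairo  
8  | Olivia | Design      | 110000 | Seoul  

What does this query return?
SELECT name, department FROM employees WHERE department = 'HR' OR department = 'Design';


Filtering: department = 'HR' OR 'Design'
Matching: 2 rows

2 rows:
Tina, HR
Olivia, Design


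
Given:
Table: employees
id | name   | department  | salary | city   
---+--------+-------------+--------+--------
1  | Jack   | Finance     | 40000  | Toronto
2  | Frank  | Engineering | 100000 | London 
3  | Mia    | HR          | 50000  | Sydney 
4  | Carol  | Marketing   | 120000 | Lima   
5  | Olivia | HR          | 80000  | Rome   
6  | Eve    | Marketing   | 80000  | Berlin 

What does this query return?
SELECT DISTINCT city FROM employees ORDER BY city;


All 'city' values (row order): Toronto, London, Sydney, Lima, Rome, Berlin
Removing duplicates leaves 6 unique value(s).

6 values:
Berlin
Lima
London
Rome
Sydney
Toronto


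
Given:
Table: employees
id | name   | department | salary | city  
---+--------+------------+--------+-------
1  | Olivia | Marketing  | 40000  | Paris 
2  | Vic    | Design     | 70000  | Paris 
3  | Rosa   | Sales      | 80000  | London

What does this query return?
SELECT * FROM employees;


SELECT * returns all 3 rows with all columns

3 rows:
1, Olivia, Marketing, 40000, Paris
2, Vic, Design, 70000, Paris
3, Rosa, Sales, 80000, London


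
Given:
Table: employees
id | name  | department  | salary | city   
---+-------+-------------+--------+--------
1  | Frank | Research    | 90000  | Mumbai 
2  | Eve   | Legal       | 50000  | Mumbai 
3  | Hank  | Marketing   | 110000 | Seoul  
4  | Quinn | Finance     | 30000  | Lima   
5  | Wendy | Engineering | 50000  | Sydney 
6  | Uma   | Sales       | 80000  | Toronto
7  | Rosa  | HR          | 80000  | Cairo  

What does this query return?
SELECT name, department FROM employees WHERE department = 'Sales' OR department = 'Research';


Filtering: department = 'Sales' OR 'Research'
Matching: 2 rows

2 rows:
Frank, Research
Uma, Sales


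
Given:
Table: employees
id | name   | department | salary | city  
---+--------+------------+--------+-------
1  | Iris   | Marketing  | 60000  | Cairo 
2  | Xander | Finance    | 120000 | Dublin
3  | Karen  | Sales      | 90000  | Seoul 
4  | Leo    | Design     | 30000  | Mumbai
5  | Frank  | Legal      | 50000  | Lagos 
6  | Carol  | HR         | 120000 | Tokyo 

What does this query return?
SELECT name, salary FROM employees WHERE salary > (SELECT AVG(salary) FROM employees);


Subquery: AVG(salary) = 78333.33
Filtering: salary > 78333.33
  Xander (120000) -> MATCH
  Karen (90000) -> MATCH
  Carol (120000) -> MATCH


3 rows:
Xander, 120000
Karen, 90000
Carol, 120000


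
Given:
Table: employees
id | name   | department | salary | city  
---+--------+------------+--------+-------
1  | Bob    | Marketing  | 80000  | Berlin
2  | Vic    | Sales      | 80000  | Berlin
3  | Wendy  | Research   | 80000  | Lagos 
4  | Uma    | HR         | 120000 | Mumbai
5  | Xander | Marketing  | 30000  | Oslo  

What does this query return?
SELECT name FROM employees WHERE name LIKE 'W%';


LIKE 'W%' matches names starting with 'W'
Matching: 1

1 rows:
Wendy


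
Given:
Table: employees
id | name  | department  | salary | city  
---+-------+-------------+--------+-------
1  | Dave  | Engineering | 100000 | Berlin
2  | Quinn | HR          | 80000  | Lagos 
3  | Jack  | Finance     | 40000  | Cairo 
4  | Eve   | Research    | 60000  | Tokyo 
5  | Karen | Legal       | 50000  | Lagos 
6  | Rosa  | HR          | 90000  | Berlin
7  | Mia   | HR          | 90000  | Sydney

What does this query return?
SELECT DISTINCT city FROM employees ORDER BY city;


All 'city' values (row order): Berlin, Lagos, Cairo, Tokyo, Lagos, Berlin, Sydney
Removing duplicates leaves 5 unique value(s).

5 values:
Berlin
Cairo
Lagos
Sydney
Tokyo


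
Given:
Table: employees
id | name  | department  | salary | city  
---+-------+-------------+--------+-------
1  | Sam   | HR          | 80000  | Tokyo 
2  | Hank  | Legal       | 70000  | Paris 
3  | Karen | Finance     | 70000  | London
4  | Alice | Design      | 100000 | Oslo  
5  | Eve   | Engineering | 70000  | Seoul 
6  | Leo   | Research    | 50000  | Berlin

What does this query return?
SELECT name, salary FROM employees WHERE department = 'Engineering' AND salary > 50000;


Filtering: department = 'Engineering' AND salary > 50000
Matching: 1 rows

1 rows:
Eve, 70000


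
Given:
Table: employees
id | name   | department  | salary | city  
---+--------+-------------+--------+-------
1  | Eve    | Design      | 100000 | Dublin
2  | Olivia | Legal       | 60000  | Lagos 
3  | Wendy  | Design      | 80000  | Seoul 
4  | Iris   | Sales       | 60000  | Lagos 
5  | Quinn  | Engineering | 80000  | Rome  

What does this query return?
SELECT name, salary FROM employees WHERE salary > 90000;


Filtering: salary > 90000
Matching: 1 rows

1 rows:
Eve, 100000


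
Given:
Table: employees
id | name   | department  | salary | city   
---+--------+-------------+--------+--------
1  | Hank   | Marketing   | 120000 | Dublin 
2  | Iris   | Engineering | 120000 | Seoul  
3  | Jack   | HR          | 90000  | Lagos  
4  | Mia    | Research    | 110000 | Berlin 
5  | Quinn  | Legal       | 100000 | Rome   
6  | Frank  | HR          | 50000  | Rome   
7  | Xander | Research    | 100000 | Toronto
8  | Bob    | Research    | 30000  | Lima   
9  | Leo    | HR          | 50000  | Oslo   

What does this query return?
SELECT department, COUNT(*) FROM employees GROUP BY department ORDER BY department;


Assigning each row to its department group:
  Hank -> Marketing
  Iris -> Engineering
  Jack -> HR
  Mia -> Research
  Quinn -> Legal
  Frank -> HR
  Xander -> Research
  Bob -> Research
  Leo -> HR


5 groups:
Engineering, 1
HR, 3
Legal, 1
Marketing, 1
Research, 3


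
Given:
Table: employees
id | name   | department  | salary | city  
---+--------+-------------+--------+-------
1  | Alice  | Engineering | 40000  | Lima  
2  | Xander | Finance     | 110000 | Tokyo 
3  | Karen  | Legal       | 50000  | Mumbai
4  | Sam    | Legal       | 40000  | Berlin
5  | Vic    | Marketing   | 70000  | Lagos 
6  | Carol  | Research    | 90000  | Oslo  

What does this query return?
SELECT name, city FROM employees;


Projecting columns: name, city

6 rows:
Alice, Lima
Xander, Tokyo
Karen, Mumbai
Sam, Berlin
Vic, Lagos
Carol, Oslo


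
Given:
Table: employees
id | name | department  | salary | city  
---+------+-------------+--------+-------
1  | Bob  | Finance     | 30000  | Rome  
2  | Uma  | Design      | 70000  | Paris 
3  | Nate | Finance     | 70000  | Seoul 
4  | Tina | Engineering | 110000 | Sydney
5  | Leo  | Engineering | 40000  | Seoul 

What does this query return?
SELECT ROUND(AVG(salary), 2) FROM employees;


SUM(salary) = 320000
COUNT = 5
ROUND(AVG, 2) = ROUND(320000 / 5, 2) = 64000.0

64000.0


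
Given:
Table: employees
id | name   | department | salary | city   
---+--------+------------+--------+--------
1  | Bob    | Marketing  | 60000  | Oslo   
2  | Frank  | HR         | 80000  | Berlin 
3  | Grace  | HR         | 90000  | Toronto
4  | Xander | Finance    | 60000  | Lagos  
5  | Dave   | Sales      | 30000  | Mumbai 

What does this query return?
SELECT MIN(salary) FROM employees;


Salaries: 60000, 80000, 90000, 60000, 30000
MIN = 30000

30000


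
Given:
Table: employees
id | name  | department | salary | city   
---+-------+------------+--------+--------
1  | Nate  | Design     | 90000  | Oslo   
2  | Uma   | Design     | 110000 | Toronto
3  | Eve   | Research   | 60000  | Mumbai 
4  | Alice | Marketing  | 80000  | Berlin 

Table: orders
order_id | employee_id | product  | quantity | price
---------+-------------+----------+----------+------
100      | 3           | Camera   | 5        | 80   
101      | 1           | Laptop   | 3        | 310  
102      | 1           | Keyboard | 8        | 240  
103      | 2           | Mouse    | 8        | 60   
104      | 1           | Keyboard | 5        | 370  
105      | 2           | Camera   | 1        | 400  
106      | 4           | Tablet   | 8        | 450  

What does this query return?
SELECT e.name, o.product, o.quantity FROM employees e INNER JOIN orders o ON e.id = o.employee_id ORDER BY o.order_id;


Joining employees.id = orders.employee_id:
  employee Eve (id=3) -> order Camera
  employee Nate (id=1) -> order Laptop
  employee Nate (id=1) -> order Keyboard
  employee Uma (id=2) -> order Mouse
  employee Nate (id=1) -> order Keyboard
  employee Uma (id=2) -> order Camera
  employee Alice (id=4) -> order Tablet


7 rows:
Eve, Camera, 5
Nate, Laptop, 3
Nate, Keyboard, 8
Uma, Mouse, 8
Nate, Keyboard, 5
Uma, Camera, 1
Alice, Tablet, 8


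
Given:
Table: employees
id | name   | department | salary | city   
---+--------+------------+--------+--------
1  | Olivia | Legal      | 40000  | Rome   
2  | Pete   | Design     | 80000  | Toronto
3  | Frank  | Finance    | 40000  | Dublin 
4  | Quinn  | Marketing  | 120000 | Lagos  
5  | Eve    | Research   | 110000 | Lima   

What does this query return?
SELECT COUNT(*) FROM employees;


COUNT(*) counts all rows

5


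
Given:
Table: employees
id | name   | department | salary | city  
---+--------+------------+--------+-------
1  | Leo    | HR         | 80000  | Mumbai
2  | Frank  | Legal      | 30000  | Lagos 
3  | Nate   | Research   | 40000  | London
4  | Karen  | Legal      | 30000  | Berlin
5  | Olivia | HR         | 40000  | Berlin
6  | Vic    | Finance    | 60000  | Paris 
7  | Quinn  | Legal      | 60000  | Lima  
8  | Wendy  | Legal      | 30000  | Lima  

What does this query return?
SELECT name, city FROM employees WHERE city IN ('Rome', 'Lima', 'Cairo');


Filtering: city IN ('Rome', 'Lima', 'Cairo')
Matching: 2 rows

2 rows:
Quinn, Lima
Wendy, Lima


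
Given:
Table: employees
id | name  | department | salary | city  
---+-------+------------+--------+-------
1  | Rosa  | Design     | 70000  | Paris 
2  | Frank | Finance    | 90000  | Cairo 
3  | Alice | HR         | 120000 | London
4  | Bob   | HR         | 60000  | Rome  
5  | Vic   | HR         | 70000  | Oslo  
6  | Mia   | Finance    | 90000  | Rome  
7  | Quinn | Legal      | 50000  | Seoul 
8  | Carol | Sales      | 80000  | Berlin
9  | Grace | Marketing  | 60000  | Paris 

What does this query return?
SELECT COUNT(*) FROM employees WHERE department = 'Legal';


Counting rows where department = 'Legal'
  Quinn -> MATCH


1


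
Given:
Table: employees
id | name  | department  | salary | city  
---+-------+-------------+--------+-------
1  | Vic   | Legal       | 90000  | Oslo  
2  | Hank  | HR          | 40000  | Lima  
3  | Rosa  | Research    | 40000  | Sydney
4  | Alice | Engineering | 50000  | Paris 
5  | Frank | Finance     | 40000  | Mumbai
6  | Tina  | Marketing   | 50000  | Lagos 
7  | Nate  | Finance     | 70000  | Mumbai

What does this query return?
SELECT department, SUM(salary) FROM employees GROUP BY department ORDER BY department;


Summing salary within each department:
  Engineering: 50000 = 50000
  Finance: 40000 + 70000 = 110000
  HR: 40000 = 40000
  Legal: 90000 = 90000
  Marketing: 50000 = 50000
  Research: 40000 = 40000


6 groups:
Engineering, 50000
Finance, 110000
HR, 40000
Legal, 90000
Marketing, 50000
Research, 40000


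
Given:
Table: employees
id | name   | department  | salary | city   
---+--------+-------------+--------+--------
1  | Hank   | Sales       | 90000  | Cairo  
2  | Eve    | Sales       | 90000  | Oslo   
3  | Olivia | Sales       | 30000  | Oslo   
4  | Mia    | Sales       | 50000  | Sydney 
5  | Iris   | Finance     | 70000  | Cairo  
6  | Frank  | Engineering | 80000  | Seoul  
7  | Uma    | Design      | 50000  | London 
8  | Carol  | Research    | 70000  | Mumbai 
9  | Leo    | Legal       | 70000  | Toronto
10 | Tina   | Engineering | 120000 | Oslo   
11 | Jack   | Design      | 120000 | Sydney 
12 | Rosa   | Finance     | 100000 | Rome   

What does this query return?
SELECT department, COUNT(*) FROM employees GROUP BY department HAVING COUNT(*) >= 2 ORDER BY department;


Groups with count >= 2:
  Design: 2 -> PASS
  Engineering: 2 -> PASS
  Finance: 2 -> PASS
  Sales: 4 -> PASS
  Legal: 1 -> filtered out
  Research: 1 -> filtered out


4 groups:
Design, 2
Engineering, 2
Finance, 2
Sales, 4


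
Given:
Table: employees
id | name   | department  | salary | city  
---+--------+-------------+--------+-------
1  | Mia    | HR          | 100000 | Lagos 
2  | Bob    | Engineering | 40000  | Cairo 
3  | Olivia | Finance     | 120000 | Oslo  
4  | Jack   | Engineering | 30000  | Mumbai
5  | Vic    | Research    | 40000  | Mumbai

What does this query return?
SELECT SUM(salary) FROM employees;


SUM(salary) = 100000 + 40000 + 120000 + 30000 + 40000 = 330000

330000


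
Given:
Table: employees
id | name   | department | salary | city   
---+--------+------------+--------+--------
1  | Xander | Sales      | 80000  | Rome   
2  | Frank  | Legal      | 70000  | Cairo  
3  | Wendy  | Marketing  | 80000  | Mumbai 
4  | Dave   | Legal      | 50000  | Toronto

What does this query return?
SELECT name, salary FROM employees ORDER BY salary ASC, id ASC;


Sorting by salary ASC, then id ASC for ties

4 rows:
Dave, 50000
Frank, 70000
Xander, 80000
Wendy, 80000


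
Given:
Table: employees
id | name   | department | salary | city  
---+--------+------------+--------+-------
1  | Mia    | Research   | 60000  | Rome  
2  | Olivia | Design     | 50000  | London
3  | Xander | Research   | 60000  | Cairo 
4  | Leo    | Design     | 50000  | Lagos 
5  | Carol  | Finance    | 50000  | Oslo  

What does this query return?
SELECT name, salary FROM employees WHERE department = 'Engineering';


Filtering: department = 'Engineering'
Matching rows: 0

Empty result set (0 rows)


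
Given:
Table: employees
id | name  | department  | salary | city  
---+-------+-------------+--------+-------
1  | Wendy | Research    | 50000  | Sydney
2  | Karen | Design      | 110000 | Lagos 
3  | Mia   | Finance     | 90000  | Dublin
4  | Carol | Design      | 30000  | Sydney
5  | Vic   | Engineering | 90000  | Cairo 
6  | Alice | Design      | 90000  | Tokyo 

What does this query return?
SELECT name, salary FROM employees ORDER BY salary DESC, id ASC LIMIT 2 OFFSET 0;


Sort by salary DESC (id ASC tiebreak), then skip 0 and take 2
Rows 1 through 2

2 rows:
Karen, 110000
Mia, 90000


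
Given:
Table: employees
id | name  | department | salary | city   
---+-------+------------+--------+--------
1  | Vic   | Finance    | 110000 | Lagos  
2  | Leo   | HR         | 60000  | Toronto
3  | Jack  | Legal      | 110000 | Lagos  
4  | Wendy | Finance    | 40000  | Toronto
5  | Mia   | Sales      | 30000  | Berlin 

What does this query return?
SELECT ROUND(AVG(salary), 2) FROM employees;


SUM(salary) = 350000
COUNT = 5
ROUND(AVG, 2) = ROUND(350000 / 5, 2) = 70000.0

70000.0


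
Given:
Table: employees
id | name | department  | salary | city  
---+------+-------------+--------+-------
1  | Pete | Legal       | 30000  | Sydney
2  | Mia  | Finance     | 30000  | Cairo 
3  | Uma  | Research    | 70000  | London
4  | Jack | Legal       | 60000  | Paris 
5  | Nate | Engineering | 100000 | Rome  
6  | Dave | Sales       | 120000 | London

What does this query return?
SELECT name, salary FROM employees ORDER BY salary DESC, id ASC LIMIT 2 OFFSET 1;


Sort by salary DESC (id ASC tiebreak), then skip 1 and take 2
Rows 2 through 3

2 rows:
Nate, 100000
Uma, 70000


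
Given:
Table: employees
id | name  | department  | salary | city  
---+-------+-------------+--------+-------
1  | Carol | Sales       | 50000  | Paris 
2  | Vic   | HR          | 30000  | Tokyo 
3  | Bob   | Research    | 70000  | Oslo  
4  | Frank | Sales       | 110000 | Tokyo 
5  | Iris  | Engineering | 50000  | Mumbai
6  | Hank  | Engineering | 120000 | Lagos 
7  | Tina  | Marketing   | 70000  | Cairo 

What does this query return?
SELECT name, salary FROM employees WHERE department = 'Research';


Filtering: department = 'Research'
Matching rows: 1

1 rows:
Bob, 70000


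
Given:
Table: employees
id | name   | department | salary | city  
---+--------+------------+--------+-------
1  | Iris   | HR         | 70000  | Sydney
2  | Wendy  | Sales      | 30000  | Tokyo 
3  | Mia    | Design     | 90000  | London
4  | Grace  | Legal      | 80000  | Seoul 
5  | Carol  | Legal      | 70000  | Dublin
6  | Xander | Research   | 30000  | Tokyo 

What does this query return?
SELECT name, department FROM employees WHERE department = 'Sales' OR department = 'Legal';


Filtering: department = 'Sales' OR 'Legal'
Matching: 3 rows

3 rows:
Wendy, Sales
Grace, Legal
Carol, Legal


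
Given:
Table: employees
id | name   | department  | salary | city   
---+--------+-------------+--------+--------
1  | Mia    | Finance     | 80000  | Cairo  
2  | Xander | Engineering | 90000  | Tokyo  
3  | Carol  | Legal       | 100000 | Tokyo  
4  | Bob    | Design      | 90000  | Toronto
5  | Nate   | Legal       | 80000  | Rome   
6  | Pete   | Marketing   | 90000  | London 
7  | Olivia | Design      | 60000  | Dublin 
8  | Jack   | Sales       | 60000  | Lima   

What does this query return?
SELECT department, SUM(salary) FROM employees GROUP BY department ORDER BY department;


Summing salary within each department:
  Design: 90000 + 60000 = 150000
  Engineering: 90000 = 90000
  Finance: 80000 = 80000
  Legal: 100000 + 80000 = 180000
  Marketing: 90000 = 90000
  Sales: 60000 = 60000


6 groups:
Design, 150000
Engineering, 90000
Finance, 80000
Legal, 180000
Marketing, 90000
Sales, 60000


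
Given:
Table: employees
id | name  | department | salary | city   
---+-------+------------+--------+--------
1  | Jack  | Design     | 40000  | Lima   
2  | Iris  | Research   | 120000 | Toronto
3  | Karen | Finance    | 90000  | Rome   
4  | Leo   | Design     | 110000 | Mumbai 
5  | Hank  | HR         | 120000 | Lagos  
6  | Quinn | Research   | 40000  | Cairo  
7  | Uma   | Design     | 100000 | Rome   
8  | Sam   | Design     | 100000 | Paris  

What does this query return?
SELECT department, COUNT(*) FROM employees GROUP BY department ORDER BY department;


Assigning each row to its department group:
  Jack -> Design
  Iris -> Research
  Karen -> Finance
  Leo -> Design
  Hank -> HR
  Quinn -> Research
  Uma -> Design
  Sam -> Design


4 groups:
Design, 4
Finance, 1
HR, 1
Research, 2


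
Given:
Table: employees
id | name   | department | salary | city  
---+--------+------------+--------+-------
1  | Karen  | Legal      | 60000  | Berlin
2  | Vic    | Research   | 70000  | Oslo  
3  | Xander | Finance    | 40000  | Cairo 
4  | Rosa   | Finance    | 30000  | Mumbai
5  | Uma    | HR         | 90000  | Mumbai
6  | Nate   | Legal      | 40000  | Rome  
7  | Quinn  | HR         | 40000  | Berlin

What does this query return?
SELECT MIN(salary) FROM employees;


Salaries: 60000, 70000, 40000, 30000, 90000, 40000, 40000
MIN = 30000

30000


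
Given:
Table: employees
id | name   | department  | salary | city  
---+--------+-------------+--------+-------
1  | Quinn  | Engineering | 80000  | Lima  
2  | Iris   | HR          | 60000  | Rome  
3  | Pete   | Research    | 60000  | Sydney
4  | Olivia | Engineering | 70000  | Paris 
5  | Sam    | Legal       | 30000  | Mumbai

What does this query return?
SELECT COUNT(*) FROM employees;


COUNT(*) counts all rows

5


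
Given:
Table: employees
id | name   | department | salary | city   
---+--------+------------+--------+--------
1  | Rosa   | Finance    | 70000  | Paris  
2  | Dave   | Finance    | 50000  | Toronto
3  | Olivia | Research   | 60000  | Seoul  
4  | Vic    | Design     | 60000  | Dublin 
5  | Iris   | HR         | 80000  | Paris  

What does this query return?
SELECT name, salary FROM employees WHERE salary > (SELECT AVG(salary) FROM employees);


Subquery: AVG(salary) = 64000.0
Filtering: salary > 64000.0
  Rosa (70000) -> MATCH
  Iris (80000) -> MATCH


2 rows:
Rosa, 70000
Iris, 80000


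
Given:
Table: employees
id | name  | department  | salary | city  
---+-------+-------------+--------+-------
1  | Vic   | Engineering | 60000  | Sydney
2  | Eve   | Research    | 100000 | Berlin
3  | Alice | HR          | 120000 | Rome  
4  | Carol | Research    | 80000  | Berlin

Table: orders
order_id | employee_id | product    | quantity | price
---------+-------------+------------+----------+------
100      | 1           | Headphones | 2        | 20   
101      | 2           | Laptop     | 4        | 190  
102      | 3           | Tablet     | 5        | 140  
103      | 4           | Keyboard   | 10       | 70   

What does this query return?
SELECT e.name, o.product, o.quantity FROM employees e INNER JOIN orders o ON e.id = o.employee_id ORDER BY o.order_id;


Joining employees.id = orders.employee_id:
  employee Vic (id=1) -> order Headphones
  employee Eve (id=2) -> order Laptop
  employee Alice (id=3) -> order Tablet
  employee Carol (id=4) -> order Keyboard


4 rows:
Vic, Headphones, 2
Eve, Laptop, 4
Alice, Tablet, 5
Carol, Keyboard, 10


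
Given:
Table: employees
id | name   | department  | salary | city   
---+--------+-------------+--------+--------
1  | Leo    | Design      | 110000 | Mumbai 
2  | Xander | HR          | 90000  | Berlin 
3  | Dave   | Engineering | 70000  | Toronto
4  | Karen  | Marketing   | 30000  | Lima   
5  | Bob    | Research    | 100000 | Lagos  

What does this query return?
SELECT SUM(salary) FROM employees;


SUM(salary) = 110000 + 90000 + 70000 + 30000 + 100000 = 400000

400000


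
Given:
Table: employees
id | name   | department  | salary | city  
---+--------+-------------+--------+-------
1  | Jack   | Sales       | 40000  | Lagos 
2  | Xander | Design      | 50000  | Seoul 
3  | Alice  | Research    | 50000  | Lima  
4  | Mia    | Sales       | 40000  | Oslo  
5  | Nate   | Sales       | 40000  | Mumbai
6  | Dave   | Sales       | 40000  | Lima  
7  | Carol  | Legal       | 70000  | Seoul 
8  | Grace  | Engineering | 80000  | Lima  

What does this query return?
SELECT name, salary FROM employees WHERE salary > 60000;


Filtering: salary > 60000
Matching: 2 rows

2 rows:
Carol, 70000
Grace, 80000


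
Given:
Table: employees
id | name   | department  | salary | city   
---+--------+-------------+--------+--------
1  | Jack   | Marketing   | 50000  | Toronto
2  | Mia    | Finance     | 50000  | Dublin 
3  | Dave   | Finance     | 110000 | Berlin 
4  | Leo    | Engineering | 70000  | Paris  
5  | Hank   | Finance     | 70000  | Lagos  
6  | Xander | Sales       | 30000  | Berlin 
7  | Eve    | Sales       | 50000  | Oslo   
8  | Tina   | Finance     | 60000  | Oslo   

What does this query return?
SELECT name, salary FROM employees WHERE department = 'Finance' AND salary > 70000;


Filtering: department = 'Finance' AND salary > 70000
Matching: 1 rows

1 rows:
Dave, 110000


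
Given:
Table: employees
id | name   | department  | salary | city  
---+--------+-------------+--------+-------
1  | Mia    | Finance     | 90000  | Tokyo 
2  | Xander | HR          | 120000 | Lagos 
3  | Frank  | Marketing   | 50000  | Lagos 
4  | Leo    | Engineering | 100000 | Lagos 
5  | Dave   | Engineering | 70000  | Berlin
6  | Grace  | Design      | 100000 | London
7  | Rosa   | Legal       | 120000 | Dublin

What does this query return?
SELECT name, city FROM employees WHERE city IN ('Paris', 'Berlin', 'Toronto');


Filtering: city IN ('Paris', 'Berlin', 'Toronto')
Matching: 1 rows

1 rows:
Dave, Berlin


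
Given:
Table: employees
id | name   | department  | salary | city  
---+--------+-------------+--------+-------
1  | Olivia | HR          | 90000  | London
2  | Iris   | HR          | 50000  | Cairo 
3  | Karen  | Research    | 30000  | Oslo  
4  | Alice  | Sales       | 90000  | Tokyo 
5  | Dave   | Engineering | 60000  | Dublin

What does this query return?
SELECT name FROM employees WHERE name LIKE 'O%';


LIKE 'O%' matches names starting with 'O'
Matching: 1

1 rows:
Olivia


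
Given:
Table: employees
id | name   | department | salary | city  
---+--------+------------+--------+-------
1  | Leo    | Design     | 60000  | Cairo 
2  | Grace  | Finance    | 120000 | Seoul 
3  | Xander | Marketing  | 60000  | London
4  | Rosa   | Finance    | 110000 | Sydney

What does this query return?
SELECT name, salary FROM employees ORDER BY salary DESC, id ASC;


Sorting by salary DESC, then id ASC for ties

4 rows:
Grace, 120000
Rosa, 110000
Leo, 60000
Xander, 60000


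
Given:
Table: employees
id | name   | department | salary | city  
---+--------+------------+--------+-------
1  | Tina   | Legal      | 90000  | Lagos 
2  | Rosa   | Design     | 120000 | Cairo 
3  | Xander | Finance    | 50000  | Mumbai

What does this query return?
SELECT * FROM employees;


SELECT * returns all 3 rows with all columns

3 rows:
1, Tina, Legal, 90000, Lagos
2, Rosa, Design, 120000, Cairo
3, Xander, Finance, 50000, Mumbai


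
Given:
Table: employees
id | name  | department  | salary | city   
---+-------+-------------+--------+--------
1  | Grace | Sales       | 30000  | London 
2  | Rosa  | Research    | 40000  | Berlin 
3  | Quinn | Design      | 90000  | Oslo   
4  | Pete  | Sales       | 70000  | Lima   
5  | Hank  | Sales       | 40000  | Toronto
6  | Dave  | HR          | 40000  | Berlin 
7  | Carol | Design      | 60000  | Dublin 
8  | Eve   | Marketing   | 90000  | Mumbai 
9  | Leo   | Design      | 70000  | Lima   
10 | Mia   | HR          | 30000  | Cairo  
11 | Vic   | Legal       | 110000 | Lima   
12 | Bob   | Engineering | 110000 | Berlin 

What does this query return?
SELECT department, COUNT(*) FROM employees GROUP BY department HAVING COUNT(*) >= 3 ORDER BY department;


Groups with count >= 3:
  Design: 3 -> PASS
  Sales: 3 -> PASS
  Engineering: 1 -> filtered out
  HR: 2 -> filtered out
  Legal: 1 -> filtered out
  Marketing: 1 -> filtered out
  Research: 1 -> filtered out


2 groups:
Design, 3
Sales, 3


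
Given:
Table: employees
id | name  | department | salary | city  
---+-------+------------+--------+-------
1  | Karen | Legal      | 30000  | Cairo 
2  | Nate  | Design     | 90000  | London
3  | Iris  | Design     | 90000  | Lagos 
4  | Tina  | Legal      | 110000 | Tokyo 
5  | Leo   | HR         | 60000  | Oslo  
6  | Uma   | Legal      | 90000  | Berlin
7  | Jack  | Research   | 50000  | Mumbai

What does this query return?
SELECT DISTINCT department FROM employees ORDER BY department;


All 'department' values (row order): Legal, Design, Design, Legal, HR, Legal, Research
Removing duplicates leaves 4 unique value(s).

4 values:
Design
HR
Legal
Research


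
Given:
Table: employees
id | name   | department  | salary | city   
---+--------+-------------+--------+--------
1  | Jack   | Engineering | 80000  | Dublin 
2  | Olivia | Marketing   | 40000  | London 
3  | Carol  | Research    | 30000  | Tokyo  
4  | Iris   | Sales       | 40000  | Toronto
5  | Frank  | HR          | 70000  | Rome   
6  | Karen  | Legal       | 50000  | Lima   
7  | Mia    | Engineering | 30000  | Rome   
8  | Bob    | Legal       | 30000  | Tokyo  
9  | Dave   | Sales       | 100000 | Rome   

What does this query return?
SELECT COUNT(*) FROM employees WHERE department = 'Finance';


Counting rows where department = 'Finance'


0


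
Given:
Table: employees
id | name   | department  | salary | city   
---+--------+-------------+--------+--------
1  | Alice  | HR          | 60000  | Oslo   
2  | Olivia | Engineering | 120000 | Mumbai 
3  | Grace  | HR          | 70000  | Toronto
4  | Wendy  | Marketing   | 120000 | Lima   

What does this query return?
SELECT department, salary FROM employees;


Projecting columns: department, salary

4 rows:
HR, 60000
Engineering, 120000
HR, 70000
Marketing, 120000


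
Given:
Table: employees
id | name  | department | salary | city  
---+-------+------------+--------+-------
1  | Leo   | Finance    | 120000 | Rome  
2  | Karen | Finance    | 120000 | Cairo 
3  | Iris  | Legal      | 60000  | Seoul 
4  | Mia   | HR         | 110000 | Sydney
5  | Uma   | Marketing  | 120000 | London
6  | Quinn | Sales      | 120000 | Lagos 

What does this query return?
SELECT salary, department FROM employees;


Projecting columns: salary, department

6 rows:
120000, Finance
120000, Finance
60000, Legal
110000, HR
120000, Marketing
120000, Sales


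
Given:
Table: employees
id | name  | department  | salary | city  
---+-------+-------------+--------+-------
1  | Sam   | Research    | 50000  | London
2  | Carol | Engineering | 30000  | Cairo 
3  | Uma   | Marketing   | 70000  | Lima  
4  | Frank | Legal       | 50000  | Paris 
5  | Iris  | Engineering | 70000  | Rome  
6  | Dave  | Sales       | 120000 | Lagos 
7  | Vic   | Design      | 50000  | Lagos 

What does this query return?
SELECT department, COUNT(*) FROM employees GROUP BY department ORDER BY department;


Assigning each row to its department group:
  Sam -> Research
  Carol -> Engineering
  Uma -> Marketing
  Frank -> Legal
  Iris -> Engineering
  Dave -> Sales
  Vic -> Design


6 groups:
Design, 1
Engineering, 2
Legal, 1
Marketing, 1
Research, 1
Sales, 1


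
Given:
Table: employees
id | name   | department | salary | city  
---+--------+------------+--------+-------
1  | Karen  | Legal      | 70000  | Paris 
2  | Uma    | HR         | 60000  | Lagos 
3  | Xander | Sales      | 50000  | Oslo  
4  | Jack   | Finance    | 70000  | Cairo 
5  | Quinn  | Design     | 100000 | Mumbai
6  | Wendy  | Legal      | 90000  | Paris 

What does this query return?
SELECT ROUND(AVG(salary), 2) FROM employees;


SUM(salary) = 440000
COUNT = 6
ROUND(AVG, 2) = ROUND(440000 / 6, 2) = 73333.33

73333.33


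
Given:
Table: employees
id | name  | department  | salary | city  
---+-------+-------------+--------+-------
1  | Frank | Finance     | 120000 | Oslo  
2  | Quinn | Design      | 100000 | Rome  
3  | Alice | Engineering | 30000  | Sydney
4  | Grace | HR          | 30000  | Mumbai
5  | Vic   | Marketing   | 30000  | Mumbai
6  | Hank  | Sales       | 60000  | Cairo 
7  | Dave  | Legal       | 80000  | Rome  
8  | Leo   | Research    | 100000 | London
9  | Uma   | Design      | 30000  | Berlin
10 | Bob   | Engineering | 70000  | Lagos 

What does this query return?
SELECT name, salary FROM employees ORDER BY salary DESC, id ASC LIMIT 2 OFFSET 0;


Sort by salary DESC (id ASC tiebreak), then skip 0 and take 2
Rows 1 through 2

2 rows:
Frank, 120000
Quinn, 100000


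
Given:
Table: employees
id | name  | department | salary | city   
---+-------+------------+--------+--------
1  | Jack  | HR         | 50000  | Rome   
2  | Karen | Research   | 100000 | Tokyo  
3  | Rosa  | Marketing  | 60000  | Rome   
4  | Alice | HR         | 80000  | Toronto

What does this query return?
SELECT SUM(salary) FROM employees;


SUM(salary) = 50000 + 100000 + 60000 + 80000 = 290000

290000


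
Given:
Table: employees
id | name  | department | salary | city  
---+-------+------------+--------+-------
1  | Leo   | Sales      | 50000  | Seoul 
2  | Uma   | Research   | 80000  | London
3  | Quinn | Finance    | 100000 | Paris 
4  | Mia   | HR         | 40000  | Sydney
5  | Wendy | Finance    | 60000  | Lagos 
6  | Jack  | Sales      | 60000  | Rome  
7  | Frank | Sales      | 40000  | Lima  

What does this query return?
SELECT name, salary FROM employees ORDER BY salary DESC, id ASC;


Sorting by salary DESC, then id ASC for ties

7 rows:
Quinn, 100000
Uma, 80000
Wendy, 60000
Jack, 60000
Leo, 50000
Mia, 40000
Frank, 40000


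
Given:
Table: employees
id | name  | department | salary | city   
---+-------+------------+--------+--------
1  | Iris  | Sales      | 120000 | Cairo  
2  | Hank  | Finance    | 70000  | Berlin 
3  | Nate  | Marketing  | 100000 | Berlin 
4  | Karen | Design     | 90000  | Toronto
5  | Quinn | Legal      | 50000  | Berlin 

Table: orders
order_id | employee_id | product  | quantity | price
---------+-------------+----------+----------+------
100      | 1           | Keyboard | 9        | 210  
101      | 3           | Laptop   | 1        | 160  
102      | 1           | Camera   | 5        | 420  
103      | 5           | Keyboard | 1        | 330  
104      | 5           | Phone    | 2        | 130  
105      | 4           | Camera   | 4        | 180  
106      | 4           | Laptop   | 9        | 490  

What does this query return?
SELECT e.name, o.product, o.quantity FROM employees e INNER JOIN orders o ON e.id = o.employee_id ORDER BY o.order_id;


Joining employees.id = orders.employee_id:
  employee Iris (id=1) -> order Keyboard
  employee Nate (id=3) -> order Laptop
  employee Iris (id=1) -> order Camera
  employee Quinn (id=5) -> order Keyboard
  employee Quinn (id=5) -> order Phone
  employee Karen (id=4) -> order Camera
  employee Karen (id=4) -> order Laptop


7 rows:
Iris, Keyboard, 9
Nate, Laptop, 1
Iris, Camera, 5
Quinn, Keyboard, 1
Quinn, Phone, 2
Karen, Camera, 4
Karen, Laptop, 9


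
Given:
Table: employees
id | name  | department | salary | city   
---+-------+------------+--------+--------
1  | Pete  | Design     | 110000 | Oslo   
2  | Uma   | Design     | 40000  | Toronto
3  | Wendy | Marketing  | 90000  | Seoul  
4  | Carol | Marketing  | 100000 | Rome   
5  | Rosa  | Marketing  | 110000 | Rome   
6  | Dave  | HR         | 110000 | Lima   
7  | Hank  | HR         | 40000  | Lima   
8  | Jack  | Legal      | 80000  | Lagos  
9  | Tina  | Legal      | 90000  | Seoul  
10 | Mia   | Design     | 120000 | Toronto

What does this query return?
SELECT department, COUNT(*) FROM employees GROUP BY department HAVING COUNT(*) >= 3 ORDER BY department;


Groups with count >= 3:
  Design: 3 -> PASS
  Marketing: 3 -> PASS
  HR: 2 -> filtered out
  Legal: 2 -> filtered out


2 groups:
Design, 3
Marketing, 3


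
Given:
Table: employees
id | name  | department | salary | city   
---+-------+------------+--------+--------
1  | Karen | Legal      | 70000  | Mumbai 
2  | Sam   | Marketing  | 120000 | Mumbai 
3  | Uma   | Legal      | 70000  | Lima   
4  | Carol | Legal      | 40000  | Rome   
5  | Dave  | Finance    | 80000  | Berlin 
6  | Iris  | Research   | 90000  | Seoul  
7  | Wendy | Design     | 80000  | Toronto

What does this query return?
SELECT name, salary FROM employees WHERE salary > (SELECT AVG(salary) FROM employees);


Subquery: AVG(salary) = 78571.43
Filtering: salary > 78571.43
  Sam (120000) -> MATCH
  Dave (80000) -> MATCH
  Iris (90000) -> MATCH
  Wendy (80000) -> MATCH


4 rows:
Sam, 120000
Dave, 80000
Iris, 90000
Wendy, 80000


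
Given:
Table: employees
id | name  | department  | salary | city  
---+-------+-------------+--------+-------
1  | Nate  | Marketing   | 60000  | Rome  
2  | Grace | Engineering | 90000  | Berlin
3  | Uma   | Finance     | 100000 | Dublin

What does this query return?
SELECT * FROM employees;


SELECT * returns all 3 rows with all columns

3 rows:
1, Nate, Marketing, 60000, Rome
2, Grace, Engineering, 90000, Berlin
3, Uma, Finance, 100000, Dublin


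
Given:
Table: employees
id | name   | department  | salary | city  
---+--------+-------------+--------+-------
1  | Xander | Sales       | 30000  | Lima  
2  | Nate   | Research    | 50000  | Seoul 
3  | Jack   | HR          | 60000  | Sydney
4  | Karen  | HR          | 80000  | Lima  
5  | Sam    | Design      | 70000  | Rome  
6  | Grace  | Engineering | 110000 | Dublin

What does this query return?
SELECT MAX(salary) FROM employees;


Salaries: 30000, 50000, 60000, 80000, 70000, 110000
MAX = 110000

110000


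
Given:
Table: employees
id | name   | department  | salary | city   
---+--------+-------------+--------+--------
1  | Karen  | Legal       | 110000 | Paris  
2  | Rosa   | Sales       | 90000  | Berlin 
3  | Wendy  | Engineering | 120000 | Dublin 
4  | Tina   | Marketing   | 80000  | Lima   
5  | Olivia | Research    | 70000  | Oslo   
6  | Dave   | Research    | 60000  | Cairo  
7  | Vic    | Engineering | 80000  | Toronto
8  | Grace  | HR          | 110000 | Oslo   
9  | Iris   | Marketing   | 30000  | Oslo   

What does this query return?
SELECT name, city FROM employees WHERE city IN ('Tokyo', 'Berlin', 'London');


Filtering: city IN ('Tokyo', 'Berlin', 'London')
Matching: 1 rows

1 rows:
Rosa, Berlin


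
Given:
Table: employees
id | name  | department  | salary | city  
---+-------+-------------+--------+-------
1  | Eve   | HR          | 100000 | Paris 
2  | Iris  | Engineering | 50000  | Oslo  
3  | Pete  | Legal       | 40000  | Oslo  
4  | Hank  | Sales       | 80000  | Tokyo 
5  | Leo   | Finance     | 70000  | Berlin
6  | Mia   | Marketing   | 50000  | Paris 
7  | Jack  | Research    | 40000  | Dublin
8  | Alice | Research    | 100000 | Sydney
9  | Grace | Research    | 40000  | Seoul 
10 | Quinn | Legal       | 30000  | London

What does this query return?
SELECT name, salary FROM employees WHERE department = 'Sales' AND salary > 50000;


Filtering: department = 'Sales' AND salary > 50000
Matching: 1 rows

1 rows:
Hank, 80000


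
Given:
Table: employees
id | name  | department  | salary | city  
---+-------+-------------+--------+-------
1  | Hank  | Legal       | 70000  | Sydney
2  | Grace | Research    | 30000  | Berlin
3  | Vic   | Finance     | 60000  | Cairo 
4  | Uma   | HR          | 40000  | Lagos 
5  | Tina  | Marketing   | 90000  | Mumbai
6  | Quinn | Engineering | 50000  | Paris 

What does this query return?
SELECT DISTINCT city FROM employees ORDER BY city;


All 'city' values (row order): Sydney, Berlin, Cairo, Lagos, Mumbai, Paris
Removing duplicates leaves 6 unique value(s).

6 values:
Berlin
Cairo
Lagos
Mumbai
Paris
Sydney


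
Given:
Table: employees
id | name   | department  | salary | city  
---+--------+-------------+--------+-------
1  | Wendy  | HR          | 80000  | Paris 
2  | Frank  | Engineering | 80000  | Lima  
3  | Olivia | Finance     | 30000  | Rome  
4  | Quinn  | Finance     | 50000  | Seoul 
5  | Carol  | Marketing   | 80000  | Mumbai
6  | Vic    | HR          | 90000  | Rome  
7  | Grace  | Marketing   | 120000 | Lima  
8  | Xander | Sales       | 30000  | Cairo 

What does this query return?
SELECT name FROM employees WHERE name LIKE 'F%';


LIKE 'F%' matches names starting with 'F'
Matching: 1

1 rows:
Frank


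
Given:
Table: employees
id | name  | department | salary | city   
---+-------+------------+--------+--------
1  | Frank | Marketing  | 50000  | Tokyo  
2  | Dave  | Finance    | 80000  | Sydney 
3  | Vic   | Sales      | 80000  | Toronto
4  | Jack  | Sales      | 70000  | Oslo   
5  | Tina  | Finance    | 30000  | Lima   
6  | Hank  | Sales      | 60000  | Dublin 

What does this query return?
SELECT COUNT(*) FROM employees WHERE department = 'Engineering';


Counting rows where department = 'Engineering'


0


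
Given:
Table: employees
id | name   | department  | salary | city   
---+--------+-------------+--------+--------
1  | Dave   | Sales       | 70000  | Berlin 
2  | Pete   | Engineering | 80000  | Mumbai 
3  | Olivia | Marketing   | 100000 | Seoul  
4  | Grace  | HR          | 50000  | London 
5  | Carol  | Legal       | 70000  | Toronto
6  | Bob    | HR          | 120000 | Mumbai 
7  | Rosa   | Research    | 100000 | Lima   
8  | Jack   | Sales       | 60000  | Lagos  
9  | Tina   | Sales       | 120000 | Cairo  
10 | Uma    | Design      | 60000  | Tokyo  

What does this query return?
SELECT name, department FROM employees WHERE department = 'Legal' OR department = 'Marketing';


Filtering: department = 'Legal' OR 'Marketing'
Matching: 2 rows

2 rows:
Olivia, Marketing
Carol, Legal
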